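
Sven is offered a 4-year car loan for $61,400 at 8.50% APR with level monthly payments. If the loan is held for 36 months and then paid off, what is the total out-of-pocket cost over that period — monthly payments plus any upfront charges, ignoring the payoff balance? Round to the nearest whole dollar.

Monthly rate = 8.5%/12 = 0.0070833; payment = 61,400 × 0.0070833 / (1 − (1+0.0070833)^−48) = $1,513.41.
Total outlay = 36 × $1,513.41 = $54,482.76.

$54,483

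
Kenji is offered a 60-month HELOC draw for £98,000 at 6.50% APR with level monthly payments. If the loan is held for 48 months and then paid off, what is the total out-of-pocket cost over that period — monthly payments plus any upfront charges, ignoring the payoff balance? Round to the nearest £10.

£92,040

Monthly rate = 6.5%/12 = 0.0054167; payment = 98,000 × 0.0054167 / (1 − (1+0.0054167)^−60) = £1,917.48.
Total outlay = 48 × £1,917.48 = £92,039.04.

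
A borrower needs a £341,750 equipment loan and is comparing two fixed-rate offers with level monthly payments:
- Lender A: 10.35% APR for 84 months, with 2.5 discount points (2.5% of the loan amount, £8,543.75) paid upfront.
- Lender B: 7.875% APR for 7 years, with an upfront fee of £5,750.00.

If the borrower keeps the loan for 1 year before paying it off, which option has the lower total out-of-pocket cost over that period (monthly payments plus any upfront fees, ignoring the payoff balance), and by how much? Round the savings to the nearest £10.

Lender B by £7,960

Lender A: monthly rate = 10.35%/12 = 0.0086250; payment = 341,750 × 0.0086250 / (1 − (1+0.0086250)^−84) = £5,735.45.
Lender B: monthly rate = 7.875%/12 = 0.0065625; payment = 341,750 × 0.0065625 / (1 − (1+0.0065625)^−84) = £5,305.33.
Over 12 months: Lender A costs 12 × £5,735.45 + £8,543.75 = £77,369.15; Lender B costs 12 × £5,305.33 + £5,750.00 = £69,413.96.
Lender B is cheaper by £77,369.15 − £69,413.96 = £7,955.19.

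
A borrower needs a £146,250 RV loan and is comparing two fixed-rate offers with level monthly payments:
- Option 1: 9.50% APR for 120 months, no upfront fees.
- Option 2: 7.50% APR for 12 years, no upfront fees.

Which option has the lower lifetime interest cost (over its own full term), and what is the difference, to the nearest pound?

Option 2 by £4,862

Option 1: at 9.50% the monthly rate is 0.0079167, so the payment is 146,250 × 0.0079167 / (1 − 1.0079167^−120) = £1,892.44.
Total interest on Option 1 = 120 × £1,892.44 − £146,250 = £80,842.80.
Option 2: monthly rate = 7.5%/12 = 0.0062500; payment = 146,250 × 0.0062500 / (1 − (1+0.0062500)^−144) = £1,543.27.
Total interest on Option 2 = 144 × £1,543.27 − £146,250 = £75,980.88.
Option 2 is lower by £4,861.92.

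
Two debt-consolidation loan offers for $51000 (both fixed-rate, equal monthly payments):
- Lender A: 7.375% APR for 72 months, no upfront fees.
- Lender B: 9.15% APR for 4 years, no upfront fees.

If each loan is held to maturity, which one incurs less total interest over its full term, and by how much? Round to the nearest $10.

Lender A: monthly rate = 7.375%/12 = 0.0061458; payment = 51,000 × 0.0061458 / (1 − (1+0.0061458)^−72) = $878.71.
Total interest on Lender A = 72 × $878.71 − $51,000 = $12,267.12.
Lender B: monthly rate = 9.15%/12 = 0.0076250; payment = 51,000 × 0.0076250 / (1 − (1+0.0076250)^−48) = $1,272.77.
Total interest on Lender B = 48 × $1,272.77 − $51,000 = $10,092.96.
Lender B is lower by $2,174.16.

Lender B by $2,170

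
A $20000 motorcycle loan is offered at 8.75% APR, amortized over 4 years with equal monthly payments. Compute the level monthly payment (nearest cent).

Monthly rate = 8.75%/12 = 0.0072917; payment = 20,000 × 0.0072917 / (1 − (1+0.0072917)^−48) = $495.33.

$495.33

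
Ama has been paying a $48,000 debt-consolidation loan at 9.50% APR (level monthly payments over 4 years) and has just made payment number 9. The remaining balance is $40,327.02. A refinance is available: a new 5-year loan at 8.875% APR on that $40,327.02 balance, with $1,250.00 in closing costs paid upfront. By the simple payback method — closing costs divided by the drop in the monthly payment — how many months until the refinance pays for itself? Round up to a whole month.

4 months

Current payment = 48,000 × 9.5%/12 / (1 − (1+0.0079167)^−48) = $1,205.91.
Refinanced payment = 40,327.02 × 0.0073958 / (1 − (1+0.0073958)^−60) = $834.68.
Monthly savings = $1,205.91 − $834.68 = $371.23.
Break-even = $1,250.00 / $371.23 = 3.37 → 4 months.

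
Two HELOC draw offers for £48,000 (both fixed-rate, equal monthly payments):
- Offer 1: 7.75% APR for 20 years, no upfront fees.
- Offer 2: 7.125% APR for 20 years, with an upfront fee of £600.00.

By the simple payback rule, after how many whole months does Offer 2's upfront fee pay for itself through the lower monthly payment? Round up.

33 months

Offer 1: monthly rate = 7.75%/12 = 0.0064583; payment = 48,000 × 0.0064583 / (1 − (1+0.0064583)^−240) = £394.06.
Offer 2: at 7.125% the monthly rate is 0.0059375, so the payment is 48,000 × 0.0059375 / (1 − 1.0059375^−240) = £375.75.
Monthly savings = £394.06 − £375.75 = £18.31.
Break-even = £600.00 / £18.31 = 32.77 → 33 months.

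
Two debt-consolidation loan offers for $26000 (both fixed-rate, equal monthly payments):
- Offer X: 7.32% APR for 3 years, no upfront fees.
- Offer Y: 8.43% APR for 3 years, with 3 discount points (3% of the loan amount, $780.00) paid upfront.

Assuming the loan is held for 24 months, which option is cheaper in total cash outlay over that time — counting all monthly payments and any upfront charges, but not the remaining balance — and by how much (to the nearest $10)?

Offer X by $1,100

Offer X: at 7.32% the monthly rate is 0.0061000, so the payment is 26,000 × 0.0061000 / (1 − 1.0061000^−36) = $806.61.
Offer Y: at 8.43% the monthly rate is 0.0070250, so the payment is 26,000 × 0.0070250 / (1 − 1.0070250^−36) = $819.91.
Over 24 months: Offer X costs 24 × $806.61 = $19,358.64; Offer Y costs 24 × $819.91 + $780.00 = $20,457.84.
Offer X is cheaper by $20,457.84 − $19,358.64 = $1,099.20.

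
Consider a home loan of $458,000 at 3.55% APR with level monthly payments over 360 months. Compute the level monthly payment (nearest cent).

$2,069.43

At 3.55% the monthly rate is 0.0029583, so the payment is 458,000 × 0.0029583 / (1 − 1.0029583^−360) = $2,069.43.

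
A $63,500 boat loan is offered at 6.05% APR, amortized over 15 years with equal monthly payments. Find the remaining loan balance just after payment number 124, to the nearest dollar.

$26,170

With monthly rate i = 6.05%/12 = 0.0050417, the balance after k of n payments is P · [(1+i)^n − (1+i)^k] / [(1+i)^n − 1].
(1+0.0050417)^180 = 2.47247582 and (1+0.0050417)^124 = 1.86562479, so the balance is 63,500 × (2.47247582 − 1.86562479) / (2.47247582 − 1) = $26,170.24.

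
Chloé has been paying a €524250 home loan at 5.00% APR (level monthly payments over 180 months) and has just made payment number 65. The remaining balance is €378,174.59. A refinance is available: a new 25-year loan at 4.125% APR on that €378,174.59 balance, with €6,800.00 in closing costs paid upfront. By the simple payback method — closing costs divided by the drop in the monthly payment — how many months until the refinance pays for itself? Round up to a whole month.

Current payment = 524,250 × 5%/12 / (1 − (1+0.0041667)^−180) = €4,145.74.
Refinanced payment = 378,174.59 × 0.0034375 / (1 − (1+0.0034375)^−300) = €2,022.34.
Monthly savings = €4,145.74 − €2,022.34 = €2,123.40.
Break-even = €6,800.00 / €2,123.40 = 3.20 → 4 months.

4 months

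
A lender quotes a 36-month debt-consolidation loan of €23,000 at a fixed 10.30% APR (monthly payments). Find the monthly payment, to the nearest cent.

At 10.30% the monthly rate is 0.0085833, so the payment is 23,000 × 0.0085833 / (1 − 1.0085833^−36) = €745.39.

€745.39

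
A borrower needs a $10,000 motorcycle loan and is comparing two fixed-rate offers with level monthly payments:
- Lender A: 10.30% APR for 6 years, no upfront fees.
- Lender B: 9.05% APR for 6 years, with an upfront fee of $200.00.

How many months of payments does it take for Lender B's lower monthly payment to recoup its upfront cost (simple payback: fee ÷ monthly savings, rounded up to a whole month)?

32 months

Lender A: monthly rate = 10.3%/12 = 0.0085833; payment = 10,000 × 0.0085833 / (1 − (1+0.0085833)^−72) = $186.77.
Lender B: monthly rate = 9.05%/12 = 0.0075417; payment = 10,000 × 0.0075417 / (1 − (1+0.0075417)^−72) = $180.50.
Monthly savings = $186.77 − $180.50 = $6.27.
Break-even = $200.00 / $6.27 = 31.90 → 32 months.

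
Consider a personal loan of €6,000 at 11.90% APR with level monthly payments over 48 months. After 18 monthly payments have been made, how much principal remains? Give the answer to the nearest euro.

€4,075

With monthly rate i = 11.9%/12 = 0.0099167, the balance after k of n payments is P · [(1+i)^n − (1+i)^k] / [(1+i)^n − 1].
(1+0.0099167)^48 = 1.60585339 and (1+0.0099167)^18 = 1.19437226, so the balance is 6,000 × (1.60585339 − 1.19437226) / (1.60585339 − 1) = €4,075.06.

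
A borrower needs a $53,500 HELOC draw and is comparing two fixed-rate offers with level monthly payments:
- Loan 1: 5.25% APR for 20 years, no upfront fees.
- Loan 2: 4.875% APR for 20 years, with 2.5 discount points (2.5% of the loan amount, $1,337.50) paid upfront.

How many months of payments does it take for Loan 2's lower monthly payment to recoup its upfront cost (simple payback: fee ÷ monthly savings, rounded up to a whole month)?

121 months

Loan 1: monthly rate = 5.25%/12 = 0.0043750; payment = 53,500 × 0.0043750 / (1 − (1+0.0043750)^−240) = $360.51.
Loan 2: at 4.875% the monthly rate is 0.0040625, so the payment is 53,500 × 0.0040625 / (1 − 1.0040625^−240) = $349.39.
Monthly savings = $360.51 − $349.39 = $11.12.
Break-even = $1,337.50 / $11.12 = 120.28 → 121 months.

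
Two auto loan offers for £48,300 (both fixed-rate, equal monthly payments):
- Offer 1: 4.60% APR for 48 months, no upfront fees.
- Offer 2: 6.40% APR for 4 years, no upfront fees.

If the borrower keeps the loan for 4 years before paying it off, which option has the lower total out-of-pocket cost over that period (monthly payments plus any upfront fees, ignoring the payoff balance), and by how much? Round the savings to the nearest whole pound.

Offer 1 by £1,902

Offer 1: at 4.60% the monthly rate is 0.0038333, so the payment is 48,300 × 0.0038333 / (1 − 1.0038333^−48) = £1,103.58.
Offer 2: at 6.40% the monthly rate is 0.0053333, so the payment is 48,300 × 0.0053333 / (1 − 1.0053333^−48) = £1,143.21.
Over 48 months: Offer 1 costs 48 × £1,103.58 = £52,971.84; Offer 2 costs 48 × £1,143.21 = £54,874.08.
Offer 1 is cheaper by £54,874.08 − £52,971.84 = £1,902.24.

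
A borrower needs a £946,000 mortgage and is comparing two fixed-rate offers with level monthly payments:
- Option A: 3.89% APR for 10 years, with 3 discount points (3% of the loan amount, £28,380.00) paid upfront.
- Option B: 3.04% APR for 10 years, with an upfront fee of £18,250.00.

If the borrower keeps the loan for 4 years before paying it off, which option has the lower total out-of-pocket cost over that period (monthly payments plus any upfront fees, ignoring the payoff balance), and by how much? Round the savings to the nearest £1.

Option B by £28,192

Option A: monthly rate = 3.89%/12 = 0.0032417; payment = 946,000 × 0.0032417 / (1 − (1+0.0032417)^−120) = £9,528.41.
Option B: monthly rate = 3.04%/12 = 0.0025333; payment = 946,000 × 0.0025333 / (1 − (1+0.0025333)^−120) = £9,152.12.
Over 48 months: Option A costs 48 × £9,528.41 + £28,380.00 = £485,743.68; Option B costs 48 × £9,152.12 + £18,250.00 = £457,551.76.
Option B is cheaper by £485,743.68 − £457,551.76 = £28,191.92.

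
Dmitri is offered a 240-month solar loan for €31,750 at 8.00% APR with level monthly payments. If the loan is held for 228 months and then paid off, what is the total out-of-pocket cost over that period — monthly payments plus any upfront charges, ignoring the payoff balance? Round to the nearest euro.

At 8.00% the monthly rate is 0.0066667, so the payment is 31,750 × 0.0066667 / (1 − 1.0066667^−240) = €265.57.
Total outlay = 228 × €265.57 = €60,549.96.

€60,550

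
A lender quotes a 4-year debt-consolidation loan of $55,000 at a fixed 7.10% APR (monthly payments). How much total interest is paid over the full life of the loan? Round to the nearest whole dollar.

$8,341

Monthly rate = 7.1%/12 = 0.0059167; payment = 55,000 × 0.0059167 / (1 − (1+0.0059167)^−48) = $1,319.60.
Total paid = 48 × $1,319.60 = $63,340.80; interest = $63,340.80 − $55,000 = $8,340.80.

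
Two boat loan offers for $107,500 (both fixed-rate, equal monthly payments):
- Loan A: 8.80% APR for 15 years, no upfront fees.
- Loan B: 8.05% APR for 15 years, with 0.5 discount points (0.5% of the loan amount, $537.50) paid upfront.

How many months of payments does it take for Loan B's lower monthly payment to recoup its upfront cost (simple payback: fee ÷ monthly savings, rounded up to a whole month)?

Loan A: monthly rate = 8.8%/12 = 0.0073333; payment = 107,500 × 0.0073333 / (1 − (1+0.0073333)^−180) = $1,077.58.
Loan B: monthly rate = 8.05%/12 = 0.0067083; payment = 107,500 × 0.0067083 / (1 − (1+0.0067083)^−180) = $1,030.43.
Monthly savings = $1,077.58 − $1,030.43 = $47.15.
Break-even = $537.50 / $47.15 = 11.40 → 12 months.

12 months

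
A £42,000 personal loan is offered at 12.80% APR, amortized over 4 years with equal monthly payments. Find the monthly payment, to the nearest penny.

At 12.80% the monthly rate is 0.0106667, so the payment is 42,000 × 0.0106667 / (1 − 1.0106667^−48) = £1,122.59.

£1,122.59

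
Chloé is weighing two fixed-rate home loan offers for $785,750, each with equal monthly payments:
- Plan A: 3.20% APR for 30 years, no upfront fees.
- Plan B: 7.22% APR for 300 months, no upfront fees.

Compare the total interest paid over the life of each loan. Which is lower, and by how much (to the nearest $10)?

Plan A by $475,960

Plan A: at 3.20% the monthly rate is 0.0026667, so the payment is 785,750 × 0.0026667 / (1 − 1.0026667^−360) = $3,398.11.
Total interest on Plan A = 360 × $3,398.11 − $785,750 = $437,569.60.
Plan B: at 7.22% the monthly rate is 0.0060167, so the payment is 785,750 × 0.0060167 / (1 − 1.0060167^−300) = $5,664.28.
Total interest on Plan B = 300 × $5,664.28 − $785,750 = $913,534.00.
Plan A is lower by $475,964.40.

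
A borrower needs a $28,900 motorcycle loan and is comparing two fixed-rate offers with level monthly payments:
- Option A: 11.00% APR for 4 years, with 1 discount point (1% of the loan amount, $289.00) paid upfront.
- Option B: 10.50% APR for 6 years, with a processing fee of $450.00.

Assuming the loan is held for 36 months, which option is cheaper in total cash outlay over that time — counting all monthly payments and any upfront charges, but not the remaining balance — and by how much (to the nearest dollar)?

Option A: monthly rate = 11%/12 = 0.0091667; payment = 28,900 × 0.0091667 / (1 − (1+0.0091667)^−48) = $746.94.
Option B: monthly rate = 10.5%/12 = 0.0087500; payment = 28,900 × 0.0087500 / (1 − (1+0.0087500)^−72) = $542.71.
Over 36 months: Option A costs 36 × $746.94 + $289.00 = $27,178.84; Option B costs 36 × $542.71 + $450.00 = $19,987.56.
Option B is cheaper by $27,178.84 − $19,987.56 = $7,191.28.

Option B by $7,191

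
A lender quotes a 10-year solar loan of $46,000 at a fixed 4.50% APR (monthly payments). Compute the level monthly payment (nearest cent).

Monthly rate = 4.5%/12 = 0.0037500; payment = 46,000 × 0.0037500 / (1 − (1+0.0037500)^−120) = $476.74.

$476.74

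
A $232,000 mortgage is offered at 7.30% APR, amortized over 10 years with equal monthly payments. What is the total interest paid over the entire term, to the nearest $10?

Monthly rate = 7.3%/12 = 0.0060833; payment = 232,000 × 0.0060833 / (1 − (1+0.0060833)^−120) = $2,729.72.
Total paid = 120 × $2,729.72 = $327,566.40; interest = $327,566.40 − $232,000 = $95,566.40.

$95,570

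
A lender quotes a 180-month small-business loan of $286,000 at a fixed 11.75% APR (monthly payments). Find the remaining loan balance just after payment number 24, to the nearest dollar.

With monthly rate i = 11.75%/12 = 0.0097917, the balance after k of n payments is P · [(1+i)^n − (1+i)^k] / [(1+i)^n − 1].
(1+0.0097917)^180 = 5.77724549 and (1+0.0097917)^24 = 1.26346372, so the balance is 286,000 × (5.77724549 − 1.26346372) / (5.77724549 − 1) = $270,227.18.

$270,227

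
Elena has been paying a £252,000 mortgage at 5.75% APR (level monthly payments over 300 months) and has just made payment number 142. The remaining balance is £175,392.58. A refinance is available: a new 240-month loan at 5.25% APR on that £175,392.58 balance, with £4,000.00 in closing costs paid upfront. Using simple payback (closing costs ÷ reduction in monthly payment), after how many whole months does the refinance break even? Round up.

Current payment = 252,000 × 5.75%/12 / (1 − (1+0.0047917)^−300) = £1,585.35.
Refinanced payment = 175,392.58 × 0.0043750 / (1 − (1+0.0043750)^−240) = £1,181.87.
Monthly savings = £1,585.35 − £1,181.87 = £403.48.
Break-even = £4,000.00 / £403.48 = 9.91 → 10 months.

10 months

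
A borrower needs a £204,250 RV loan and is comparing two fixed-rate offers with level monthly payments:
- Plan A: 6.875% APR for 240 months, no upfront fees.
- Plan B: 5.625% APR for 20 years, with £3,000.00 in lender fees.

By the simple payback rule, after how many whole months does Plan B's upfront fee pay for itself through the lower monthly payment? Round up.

21 months

Plan A: monthly rate = 6.875%/12 = 0.0057292; payment = 204,250 × 0.0057292 / (1 − (1+0.0057292)^−240) = £1,568.26.
Plan B: at 5.625% the monthly rate is 0.0046875, so the payment is 204,250 × 0.0046875 / (1 − 1.0046875^−240) = £1,419.47.
Monthly savings = £1,568.26 − £1,419.47 = £148.79.
Break-even = £3,000.00 / £148.79 = 20.16 → 21 months.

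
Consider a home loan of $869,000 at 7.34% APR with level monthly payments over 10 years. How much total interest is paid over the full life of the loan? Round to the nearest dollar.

At 7.34% the monthly rate is 0.0061167, so the payment is 869,000 × 0.0061167 / (1 − 1.0061167^−120) = $10,242.76.
Total paid = 120 × $10,242.76 = $1,229,131.20; interest = $1,229,131.20 − $869,000 = $360,131.20.

$360,131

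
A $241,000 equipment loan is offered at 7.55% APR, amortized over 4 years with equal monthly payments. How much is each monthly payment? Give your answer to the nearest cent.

$5,832.74

Monthly rate = 7.55%/12 = 0.0062917; payment = 241,000 × 0.0062917 / (1 − (1+0.0062917)^−48) = $5,832.74.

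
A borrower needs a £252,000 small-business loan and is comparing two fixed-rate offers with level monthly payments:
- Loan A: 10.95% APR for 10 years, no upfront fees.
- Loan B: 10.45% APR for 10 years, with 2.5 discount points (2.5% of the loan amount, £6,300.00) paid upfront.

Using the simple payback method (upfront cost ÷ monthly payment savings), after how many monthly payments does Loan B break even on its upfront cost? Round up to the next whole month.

89 months

Loan A: at 10.95% the monthly rate is 0.0091250, so the payment is 252,000 × 0.0091250 / (1 − 1.0091250^−120) = £3,464.17.
Loan B: monthly rate = 10.45%/12 = 0.0087083; payment = 252,000 × 0.0087083 / (1 − (1+0.0087083)^−120) = £3,393.31.
Monthly savings = £3,464.17 − £3,393.31 = £70.86.
Break-even = £6,300.00 / £70.86 = 88.91 → 89 months.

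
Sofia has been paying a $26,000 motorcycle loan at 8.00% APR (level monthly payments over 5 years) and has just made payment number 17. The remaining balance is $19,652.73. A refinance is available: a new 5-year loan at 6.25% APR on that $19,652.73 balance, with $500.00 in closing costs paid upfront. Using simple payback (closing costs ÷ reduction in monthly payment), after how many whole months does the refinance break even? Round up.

4 months

Current payment = 26,000 × 8%/12 / (1 − (1+0.0066667)^−60) = $527.19.
Refinanced payment = 19,652.73 × 0.0052083 / (1 − (1+0.0052083)^−60) = $382.23.
Monthly savings = $527.19 − $382.23 = $144.96.
Break-even = $500.00 / $144.96 = 3.45 → 4 months.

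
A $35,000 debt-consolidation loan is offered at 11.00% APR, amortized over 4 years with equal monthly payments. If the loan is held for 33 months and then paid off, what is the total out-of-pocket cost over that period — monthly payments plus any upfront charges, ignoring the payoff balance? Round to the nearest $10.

Monthly rate = 11%/12 = 0.0091667; payment = 35,000 × 0.0091667 / (1 − (1+0.0091667)^−48) = $904.59.
Total outlay = 33 × $904.59 = $29,851.47.

$29,850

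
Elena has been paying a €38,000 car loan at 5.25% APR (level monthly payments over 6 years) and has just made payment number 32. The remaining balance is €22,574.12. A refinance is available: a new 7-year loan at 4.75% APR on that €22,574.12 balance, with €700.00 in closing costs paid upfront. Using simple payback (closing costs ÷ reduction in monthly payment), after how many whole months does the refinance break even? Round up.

Current payment = 38,000 × 5.25%/12 / (1 − (1+0.0043750)^−72) = €616.40.
Refinanced payment = 22,574.12 × 0.0039583 / (1 − (1+0.0039583)^−84) = €316.42.
Monthly savings = €616.40 − €316.42 = €299.98.
Break-even = €700.00 / €299.98 = 2.33 → 3 months.

3 months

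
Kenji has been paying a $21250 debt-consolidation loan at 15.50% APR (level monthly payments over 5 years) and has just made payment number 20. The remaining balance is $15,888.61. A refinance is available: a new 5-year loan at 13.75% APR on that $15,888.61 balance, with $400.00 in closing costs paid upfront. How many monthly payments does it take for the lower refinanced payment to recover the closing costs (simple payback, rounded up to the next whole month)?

Current payment = 21,250 × 15.5%/12 / (1 − (1+0.0129167)^−60) = $511.13.
Refinanced payment = 15,888.61 × 0.0114583 / (1 − (1+0.0114583)^−60) = $367.64.
Monthly savings = $511.13 − $367.64 = $143.49.
Break-even = $400.00 / $143.49 = 2.79 → 3 months.

3 months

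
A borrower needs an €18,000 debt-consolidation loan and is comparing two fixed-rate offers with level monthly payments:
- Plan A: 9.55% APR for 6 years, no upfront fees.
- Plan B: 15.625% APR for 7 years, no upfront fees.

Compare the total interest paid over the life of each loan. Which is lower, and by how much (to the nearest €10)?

Plan A: monthly rate = 9.55%/12 = 0.0079583; payment = 18,000 × 0.0079583 / (1 − (1+0.0079583)^−72) = €329.39.
Total interest on Plan A = 72 × €329.39 − €18,000 = €5,716.08.
Plan B: monthly rate = 15.625%/12 = 0.0130208; payment = 18,000 × 0.0130208 / (1 − (1+0.0130208)^−84) = €353.68.
Total interest on Plan B = 84 × €353.68 − €18,000 = €11,709.12.
Plan A is lower by €5,993.04.

Plan A by €5,990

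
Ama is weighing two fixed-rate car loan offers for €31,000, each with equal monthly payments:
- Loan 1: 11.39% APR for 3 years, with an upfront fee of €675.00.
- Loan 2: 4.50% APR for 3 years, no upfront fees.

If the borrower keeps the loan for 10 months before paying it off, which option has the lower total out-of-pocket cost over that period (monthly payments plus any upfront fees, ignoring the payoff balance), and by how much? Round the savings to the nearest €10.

Loan 1: monthly rate = 11.39%/12 = 0.0094917; payment = 31,000 × 0.0094917 / (1 − (1+0.0094917)^−36) = €1,020.64.
Loan 2: monthly rate = 4.5%/12 = 0.0037500; payment = 31,000 × 0.0037500 / (1 − (1+0.0037500)^−36) = €922.15.
Over 10 months: Loan 1 costs 10 × €1,020.64 + €675.00 = €10,881.40; Loan 2 costs 10 × €922.15 = €9,221.50.
Loan 2 is cheaper by €10,881.40 − €9,221.50 = €1,659.90.

Loan 2 by €1,660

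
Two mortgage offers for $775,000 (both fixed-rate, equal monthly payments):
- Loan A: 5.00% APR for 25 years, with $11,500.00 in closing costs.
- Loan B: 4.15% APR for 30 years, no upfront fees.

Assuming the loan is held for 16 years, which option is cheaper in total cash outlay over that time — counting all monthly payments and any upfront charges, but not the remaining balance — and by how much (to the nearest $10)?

Loan A: at 5.00% the monthly rate is 0.0041667, so the payment is 775,000 × 0.0041667 / (1 − 1.0041667^−300) = $4,530.57.
Loan B: at 4.15% the monthly rate is 0.0034583, so the payment is 775,000 × 0.0034583 / (1 − 1.0034583^−360) = $3,767.30.
Over 192 months: Loan A costs 192 × $4,530.57 + $11,500.00 = $881,369.44; Loan B costs 192 × $3,767.30 = $723,321.60.
Loan B is cheaper by $881,369.44 − $723,321.60 = $158,047.84.

Loan B by $158,050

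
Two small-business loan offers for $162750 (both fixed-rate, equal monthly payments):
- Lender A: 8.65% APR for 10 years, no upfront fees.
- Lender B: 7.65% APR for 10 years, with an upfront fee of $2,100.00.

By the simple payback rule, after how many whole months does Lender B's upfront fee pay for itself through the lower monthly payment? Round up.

Lender A: at 8.65% the monthly rate is 0.0072083, so the payment is 162,750 × 0.0072083 / (1 − 1.0072083^−120) = $2,030.95.
Lender B: monthly rate = 7.65%/12 = 0.0063750; payment = 162,750 × 0.0063750 / (1 − (1+0.0063750)^−120) = $1,944.64.
Monthly savings = $2,030.95 − $1,944.64 = $86.31.
Break-even = $2,100.00 / $86.31 = 24.33 → 25 months.

25 months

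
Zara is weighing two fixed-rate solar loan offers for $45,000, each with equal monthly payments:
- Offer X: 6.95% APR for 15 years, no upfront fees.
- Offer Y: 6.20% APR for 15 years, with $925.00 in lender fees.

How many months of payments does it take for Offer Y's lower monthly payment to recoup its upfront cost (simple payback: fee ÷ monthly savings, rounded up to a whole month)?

50 months

Offer X: monthly rate = 6.95%/12 = 0.0057917; payment = 45,000 × 0.0057917 / (1 − (1+0.0057917)^−180) = $403.22.
Offer Y: monthly rate = 6.2%/12 = 0.0051667; payment = 45,000 × 0.0051667 / (1 − (1+0.0051667)^−180) = $384.62.
Monthly savings = $403.22 − $384.62 = $18.60.
Break-even = $925.00 / $18.60 = 49.73 → 50 months.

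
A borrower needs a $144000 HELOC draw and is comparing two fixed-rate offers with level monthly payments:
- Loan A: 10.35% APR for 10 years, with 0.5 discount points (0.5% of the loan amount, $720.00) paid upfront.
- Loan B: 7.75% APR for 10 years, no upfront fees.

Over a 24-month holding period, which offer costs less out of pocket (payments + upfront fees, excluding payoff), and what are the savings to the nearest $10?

Loan A: monthly rate = 10.35%/12 = 0.0086250; payment = 144,000 × 0.0086250 / (1 − (1+0.0086250)^−120) = $1,930.99.
Loan B: monthly rate = 7.75%/12 = 0.0064583; payment = 144,000 × 0.0064583 / (1 − (1+0.0064583)^−120) = $1,728.15.
Over 24 months: Loan A costs 24 × $1,930.99 + $720.00 = $47,063.76; Loan B costs 24 × $1,728.15 = $41,475.60.
Loan B is cheaper by $47,063.76 − $41,475.60 = $5,588.16.

Loan B by $5,590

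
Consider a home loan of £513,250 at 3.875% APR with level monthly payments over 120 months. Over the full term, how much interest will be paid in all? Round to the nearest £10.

At 3.875% the monthly rate is 0.0032292, so the payment is 513,250 × 0.0032292 / (1 − 1.0032292^−120) = £5,165.97.
Total paid = 120 × £5,165.97 = £619,916.40; interest = £619,916.40 − £513,250 = £106,666.40.

£106,670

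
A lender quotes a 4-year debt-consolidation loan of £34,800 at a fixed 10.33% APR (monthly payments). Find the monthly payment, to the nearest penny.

At 10.33% the monthly rate is 0.0086083, so the payment is 34,800 × 0.0086083 / (1 − 1.0086083^−48) = £888.14.

£888.14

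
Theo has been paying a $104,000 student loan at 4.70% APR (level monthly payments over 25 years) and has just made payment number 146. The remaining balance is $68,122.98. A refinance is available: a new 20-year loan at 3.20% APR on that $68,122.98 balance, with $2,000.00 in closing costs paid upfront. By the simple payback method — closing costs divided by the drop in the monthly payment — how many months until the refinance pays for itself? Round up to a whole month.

Current payment = 104,000 × 4.7%/12 / (1 − (1+0.0039167)^−300) = $589.94.
Refinanced payment = 68,122.98 × 0.0026667 / (1 − (1+0.0026667)^−240) = $384.67.
Monthly savings = $589.94 − $384.67 = $205.27.
Break-even = $2,000.00 / $205.27 = 9.74 → 10 months.

10 months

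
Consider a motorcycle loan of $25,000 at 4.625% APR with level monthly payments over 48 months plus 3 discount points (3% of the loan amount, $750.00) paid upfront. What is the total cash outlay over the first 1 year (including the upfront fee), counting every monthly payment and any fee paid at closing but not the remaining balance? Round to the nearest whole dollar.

At 4.625% the monthly rate is 0.0038542, so the payment is 25,000 × 0.0038542 / (1 − 1.0038542^−48) = $571.50.
Total outlay = 12 × $571.50 + $750.00 = $7,608.00.

$7,608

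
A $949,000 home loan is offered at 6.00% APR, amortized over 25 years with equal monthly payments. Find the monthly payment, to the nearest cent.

Monthly rate = 6%/12 = 0.0050000; payment = 949,000 × 0.0050000 / (1 − (1+0.0050000)^−300) = $6,114.42.

$6,114.42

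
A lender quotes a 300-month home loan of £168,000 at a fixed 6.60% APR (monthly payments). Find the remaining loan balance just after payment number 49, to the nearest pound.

£155,618

With monthly rate i = 6.6%/12 = 0.0055000, the balance after k of n payments is P · [(1+i)^n − (1+i)^k] / [(1+i)^n − 1].
(1+0.0055000)^300 = 5.18349256 and (1+0.0055000)^49 = 1.30834317, so the balance is 168,000 × (5.18349256 − 1.30834317) / (5.18349256 − 1) = £155,617.61.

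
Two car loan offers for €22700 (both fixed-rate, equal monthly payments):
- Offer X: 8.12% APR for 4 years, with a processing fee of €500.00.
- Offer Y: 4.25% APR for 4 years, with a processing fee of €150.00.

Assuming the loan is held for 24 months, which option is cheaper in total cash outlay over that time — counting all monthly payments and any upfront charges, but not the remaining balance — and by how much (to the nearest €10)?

Offer Y by €1,320

Offer X: monthly rate = 8.12%/12 = 0.0067667; payment = 22,700 × 0.0067667 / (1 − (1+0.0067667)^−48) = €555.45.
Offer Y: monthly rate = 4.25%/12 = 0.0035417; payment = 22,700 × 0.0035417 / (1 − (1+0.0035417)^−48) = €515.09.
Over 24 months: Offer X costs 24 × €555.45 + €500.00 = €13,830.80; Offer Y costs 24 × €515.09 + €150.00 = €12,512.16.
Offer Y is cheaper by €13,830.80 − €12,512.16 = €1,318.64.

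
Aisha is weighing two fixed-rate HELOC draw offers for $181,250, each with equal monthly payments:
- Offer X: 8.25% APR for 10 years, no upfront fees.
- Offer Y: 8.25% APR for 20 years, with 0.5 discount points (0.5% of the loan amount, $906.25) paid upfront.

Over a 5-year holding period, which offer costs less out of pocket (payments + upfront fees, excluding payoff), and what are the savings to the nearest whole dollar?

Offer X: at 8.25% the monthly rate is 0.0068750, so the payment is 181,250 × 0.0068750 / (1 − 1.0068750^−120) = $2,223.08.
Offer Y: at 8.25% the monthly rate is 0.0068750, so the payment is 181,250 × 0.0068750 / (1 − 1.0068750^−240) = $1,544.37.
Over 60 months: Offer X costs 60 × $2,223.08 = $133,384.80; Offer Y costs 60 × $1,544.37 + $906.25 = $93,568.45.
Offer Y is cheaper by $133,384.80 − $93,568.45 = $39,816.35.

Offer Y by $39,816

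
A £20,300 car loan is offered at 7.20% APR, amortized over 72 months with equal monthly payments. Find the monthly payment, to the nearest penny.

Monthly rate = 7.2%/12 = 0.0060000; payment = 20,300 × 0.0060000 / (1 − (1+0.0060000)^−72) = £348.05.

£348.05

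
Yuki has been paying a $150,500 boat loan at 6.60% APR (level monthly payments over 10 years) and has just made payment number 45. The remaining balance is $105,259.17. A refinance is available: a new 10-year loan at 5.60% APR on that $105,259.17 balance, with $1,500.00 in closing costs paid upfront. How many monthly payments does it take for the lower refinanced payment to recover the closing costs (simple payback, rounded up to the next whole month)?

Current payment = 150,500 × 6.6%/12 / (1 − (1+0.0055000)^−120) = $1,716.56.
Refinanced payment = 105,259.17 × 0.0046667 / (1 − (1+0.0046667)^−120) = $1,147.56.
Monthly savings = $1,716.56 − $1,147.56 = $569.00.
Break-even = $1,500.00 / $569.00 = 2.64 → 3 months.

3 months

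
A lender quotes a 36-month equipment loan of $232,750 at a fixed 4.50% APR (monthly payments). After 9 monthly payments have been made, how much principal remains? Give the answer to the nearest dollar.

With monthly rate i = 4.5%/12 = 0.0037500, the balance after k of n payments is P · [(1+i)^n − (1+i)^k] / [(1+i)^n − 1].
(1+0.0037500)^36 = 1.14424783 and (1+0.0037500)^9 = 1.03426070, so the balance is 232,750 × (1.14424783 − 1.03426070) / (1.14424783 − 1) = $177,468.90.

$177,469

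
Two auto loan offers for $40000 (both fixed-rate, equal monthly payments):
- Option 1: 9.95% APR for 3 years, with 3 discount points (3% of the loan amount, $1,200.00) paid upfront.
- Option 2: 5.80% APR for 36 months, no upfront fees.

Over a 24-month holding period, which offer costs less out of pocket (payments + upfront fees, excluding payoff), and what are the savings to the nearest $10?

Option 2 by $3,040

Option 1: monthly rate = 9.95%/12 = 0.0082917; payment = 40,000 × 0.0082917 / (1 − (1+0.0082917)^−36) = $1,289.75.
Option 2: at 5.80% the monthly rate is 0.0048333, so the payment is 40,000 × 0.0048333 / (1 − 1.0048333^−36) = $1,213.26.
Over 24 months: Option 1 costs 24 × $1,289.75 + $1,200.00 = $32,154.00; Option 2 costs 24 × $1,213.26 = $29,118.24.
Option 2 is cheaper by $32,154.00 − $29,118.24 = $3,035.76.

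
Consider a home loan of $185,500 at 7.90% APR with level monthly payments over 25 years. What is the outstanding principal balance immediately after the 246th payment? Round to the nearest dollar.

$64,330

With monthly rate i = 7.9%/12 = 0.0065833, the balance after k of n payments is P · [(1+i)^n − (1+i)^k] / [(1+i)^n − 1].
(1+0.0065833)^300 = 7.16012437 and (1+0.0065833)^246 = 5.02382918, so the balance is 185,500 × (7.16012437 − 5.02382918) / (7.16012437 − 1) = $64,330.32.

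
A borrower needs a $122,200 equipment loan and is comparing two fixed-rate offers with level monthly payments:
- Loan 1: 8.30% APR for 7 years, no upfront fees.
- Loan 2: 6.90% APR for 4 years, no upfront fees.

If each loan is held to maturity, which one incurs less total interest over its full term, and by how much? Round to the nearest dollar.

Loan 1: monthly rate = 8.3%/12 = 0.0069167; payment = 122,200 × 0.0069167 / (1 − (1+0.0069167)^−84) = $1,922.95.
Total interest on Loan 1 = 84 × $1,922.95 − $122,200 = $39,327.80.
Loan 2: at 6.90% the monthly rate is 0.0057500, so the payment is 122,200 × 0.0057500 / (1 − 1.0057500^−48) = $2,920.56.
Total interest on Loan 2 = 48 × $2,920.56 − $122,200 = $17,986.88.
Loan 2 is lower by $21,340.92.

Loan 2 by $21,341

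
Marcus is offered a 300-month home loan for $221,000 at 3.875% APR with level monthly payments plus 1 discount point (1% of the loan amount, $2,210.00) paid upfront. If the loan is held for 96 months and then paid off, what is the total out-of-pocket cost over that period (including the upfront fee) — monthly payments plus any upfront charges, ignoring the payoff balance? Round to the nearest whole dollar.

$112,737

Monthly rate = 3.875%/12 = 0.0032292; payment = 221,000 × 0.0032292 / (1 − (1+0.0032292)^−300) = $1,151.32.
Total outlay = 96 × $1,151.32 + $2,210.00 = $112,736.72.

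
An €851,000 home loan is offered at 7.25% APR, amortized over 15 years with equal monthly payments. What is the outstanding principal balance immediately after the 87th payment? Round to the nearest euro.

With monthly rate i = 7.25%/12 = 0.0060417, the balance after k of n payments is P · [(1+i)^n − (1+i)^k] / [(1+i)^n − 1].
(1+0.0060417)^180 = 2.95715606 and (1+0.0060417)^87 = 1.68884277, so the balance is 851,000 × (2.95715606 − 1.68884277) / (2.95715606 − 1) = €551,481.12.

€551,481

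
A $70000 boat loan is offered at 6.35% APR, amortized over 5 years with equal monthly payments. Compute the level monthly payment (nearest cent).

At 6.35% the monthly rate is 0.0052917, so the payment is 70,000 × 0.0052917 / (1 − 1.0052917^−60) = $1,364.72.

$1,364.72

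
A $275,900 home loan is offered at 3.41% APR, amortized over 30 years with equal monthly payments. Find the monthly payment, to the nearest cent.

$1,225.10

Monthly rate = 3.41%/12 = 0.0028417; payment = 275,900 × 0.0028417 / (1 − (1+0.0028417)^−360) = $1,225.10.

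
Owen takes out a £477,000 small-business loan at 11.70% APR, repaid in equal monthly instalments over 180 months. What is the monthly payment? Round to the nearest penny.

£5,633.06

At 11.70% the monthly rate is 0.0097500, so the payment is 477,000 × 0.0097500 / (1 − 1.0097500^−180) = £5,633.06.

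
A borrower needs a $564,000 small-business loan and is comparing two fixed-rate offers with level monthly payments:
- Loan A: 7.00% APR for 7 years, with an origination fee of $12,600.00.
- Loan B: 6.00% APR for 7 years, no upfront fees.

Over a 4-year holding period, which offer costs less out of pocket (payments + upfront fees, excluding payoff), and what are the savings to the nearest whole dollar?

Loan B by $25,706

Loan A: monthly rate = 7%/12 = 0.0058333; payment = 564,000 × 0.0058333 / (1 − (1+0.0058333)^−84) = $8,512.27.
Loan B: at 6.00% the monthly rate is 0.0050000, so the payment is 564,000 × 0.0050000 / (1 − 1.0050000^−84) = $8,239.22.
Over 48 months: Loan A costs 48 × $8,512.27 + $12,600.00 = $421,188.96; Loan B costs 48 × $8,239.22 = $395,482.56.
Loan B is cheaper by $421,188.96 − $395,482.56 = $25,706.40.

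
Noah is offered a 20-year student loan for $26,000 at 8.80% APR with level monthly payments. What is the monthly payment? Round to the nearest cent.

$230.59

Monthly rate = 8.8%/12 = 0.0073333; payment = 26,000 × 0.0073333 / (1 − (1+0.0073333)^−240) = $230.59.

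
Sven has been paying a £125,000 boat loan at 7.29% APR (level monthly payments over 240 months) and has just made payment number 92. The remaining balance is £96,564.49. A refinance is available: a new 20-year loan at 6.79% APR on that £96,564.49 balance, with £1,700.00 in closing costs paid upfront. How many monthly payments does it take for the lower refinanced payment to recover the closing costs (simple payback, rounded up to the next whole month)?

7 months

Current payment = 125,000 × 7.29%/12 / (1 − (1+0.0060750)^−240) = £991.00.
Refinanced payment = 96,564.49 × 0.0056583 / (1 − (1+0.0056583)^−240) = £736.54.
Monthly savings = £991.00 − £736.54 = £254.46.
Break-even = £1,700.00 / £254.46 = 6.68 → 7 months.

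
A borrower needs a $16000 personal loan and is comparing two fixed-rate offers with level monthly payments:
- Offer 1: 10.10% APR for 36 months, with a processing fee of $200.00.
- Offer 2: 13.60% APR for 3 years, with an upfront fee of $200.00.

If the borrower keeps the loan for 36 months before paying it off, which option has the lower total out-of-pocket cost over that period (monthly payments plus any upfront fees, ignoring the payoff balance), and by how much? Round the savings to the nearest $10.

Offer 1 by $960

Offer 1: monthly rate = 10.1%/12 = 0.0084167; payment = 16,000 × 0.0084167 / (1 − (1+0.0084167)^−36) = $517.03.
Offer 2: at 13.60% the monthly rate is 0.0113333, so the payment is 16,000 × 0.0113333 / (1 − 1.0113333^−36) = $543.74.
Over 36 months: Offer 1 costs 36 × $517.03 + $200.00 = $18,813.08; Offer 2 costs 36 × $543.74 + $200.00 = $19,774.64.
Offer 1 is cheaper by $19,774.64 − $18,813.08 = $961.56.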